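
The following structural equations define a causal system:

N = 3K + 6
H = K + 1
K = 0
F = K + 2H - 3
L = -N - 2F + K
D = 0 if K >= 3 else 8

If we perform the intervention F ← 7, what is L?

-20

The intervention breaks the incoming arrows to F: F = K + 2H - 3 no longer applies, and F = 7.
N = 3K + 6  [with K=0]  = 6
L = -N - 2F + K  [with N=6, F=7, K=0]  = -20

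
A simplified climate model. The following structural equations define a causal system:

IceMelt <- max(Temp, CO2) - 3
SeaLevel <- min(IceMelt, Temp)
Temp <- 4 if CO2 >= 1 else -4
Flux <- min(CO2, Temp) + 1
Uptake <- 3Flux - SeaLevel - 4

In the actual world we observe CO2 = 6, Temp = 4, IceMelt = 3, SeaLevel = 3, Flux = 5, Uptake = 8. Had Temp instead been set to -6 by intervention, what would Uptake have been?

Under do(Temp=-6), the mechanism Temp <- 4 if CO2 >= 1 else -4 is discarded; Temp is fixed at -6.
IceMelt = max(Temp, CO2) - 3  [with Temp=-6, CO2=6]  = 3
SeaLevel = min(IceMelt, Temp)  [with IceMelt=3, Temp=-6]  = -6
Flux = min(CO2, Temp) + 1  [with CO2=6, Temp=-6]  = -5
Uptake = 3Flux - SeaLevel - 4  [with Flux=-5, SeaLevel=-6]  = -13

-13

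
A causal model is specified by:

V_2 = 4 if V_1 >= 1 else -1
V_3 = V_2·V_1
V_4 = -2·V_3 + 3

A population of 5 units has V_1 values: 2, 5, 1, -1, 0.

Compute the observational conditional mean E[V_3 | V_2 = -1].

0.5

Conditioning on V_2=-1 selects the 2 unit(s) with V_1 ∈ {-1, 0}. Their V_3 values: 1, 0. Mean = 0.5.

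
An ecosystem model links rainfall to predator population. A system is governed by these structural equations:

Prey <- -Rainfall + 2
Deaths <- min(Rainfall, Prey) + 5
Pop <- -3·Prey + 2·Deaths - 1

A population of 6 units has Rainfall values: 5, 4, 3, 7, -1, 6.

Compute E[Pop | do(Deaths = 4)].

13

Every unit gets Deaths=4 under the intervention. Pop values become 16, 13, 10, 22, -2, 19; E[Pop|do(Deaths=4)] = 13.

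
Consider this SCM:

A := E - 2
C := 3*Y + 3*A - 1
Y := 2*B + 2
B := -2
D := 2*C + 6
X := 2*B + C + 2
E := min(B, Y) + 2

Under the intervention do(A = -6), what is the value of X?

The intervention breaks the incoming arrows to A: A := E - 2 no longer applies, and A = -6.
Y = 2*B + 2  [with B=-2]  = -2
C = 3*Y + 3*A - 1  [with Y=-2, A=-6]  = -25
X = 2*B + C + 2  [with B=-2, C=-25]  = -27

-27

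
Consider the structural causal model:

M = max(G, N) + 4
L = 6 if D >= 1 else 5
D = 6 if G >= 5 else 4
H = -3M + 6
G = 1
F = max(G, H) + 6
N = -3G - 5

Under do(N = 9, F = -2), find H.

-33

Under do(N = 9, F = -2), each intervened variable's structural equation is replaced by its fixed value.
M = max(G, N) + 4  [with G=1, N=9]  = 13
H = -3M + 6  [with M=13]  = -33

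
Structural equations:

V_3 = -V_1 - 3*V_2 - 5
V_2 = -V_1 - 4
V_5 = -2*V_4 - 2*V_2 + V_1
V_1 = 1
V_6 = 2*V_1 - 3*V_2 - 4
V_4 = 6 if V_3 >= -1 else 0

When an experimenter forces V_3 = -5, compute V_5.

do(V_3=-5) replaces the equation V_3 = -V_1 - 3*V_2 - 5 with the constant V_3 = -5.
V_2 = -V_1 - 4  [with V_1=1]  = -5
V_4 = 6 if V_3 >= -1 else 0  [with V_3=-5]  = 0
V_5 = -2*V_4 - 2*V_2 + V_1  [with V_4=0, V_2=-5, V_1=1]  = 11

11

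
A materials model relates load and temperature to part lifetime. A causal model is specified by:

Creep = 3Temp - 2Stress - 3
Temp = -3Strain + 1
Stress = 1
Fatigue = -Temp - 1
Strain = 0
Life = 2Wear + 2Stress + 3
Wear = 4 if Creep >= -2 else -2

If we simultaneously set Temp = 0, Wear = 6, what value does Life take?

17

Under do(Temp = 0, Wear = 6), each intervened variable's structural equation is replaced by its fixed value.
Life = 2Wear + 2Stress + 3  [with Wear=6, Stress=1]  = 17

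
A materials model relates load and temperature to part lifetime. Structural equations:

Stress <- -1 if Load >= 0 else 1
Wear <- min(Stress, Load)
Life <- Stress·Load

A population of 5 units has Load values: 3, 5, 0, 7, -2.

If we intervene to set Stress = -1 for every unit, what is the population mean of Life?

The intervention sets Stress=-1 in all 5 units regardless of Load. Recomputing Life per unit gives -3, -5, 0, -7, 2; average -2.6.

-2.6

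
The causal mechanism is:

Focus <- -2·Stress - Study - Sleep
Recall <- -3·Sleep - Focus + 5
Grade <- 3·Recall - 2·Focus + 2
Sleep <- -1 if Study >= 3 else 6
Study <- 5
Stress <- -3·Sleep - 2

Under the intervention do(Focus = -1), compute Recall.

Intervening sets Focus = -1 and removes its equation (Focus <- -2·Stress - Study - Sleep).
Sleep = -1 if Study >= 3 else 6  [with Study=5]  = -1
Recall = -3·Sleep - Focus + 5  [with Sleep=-1, Focus=-1]  = 9

9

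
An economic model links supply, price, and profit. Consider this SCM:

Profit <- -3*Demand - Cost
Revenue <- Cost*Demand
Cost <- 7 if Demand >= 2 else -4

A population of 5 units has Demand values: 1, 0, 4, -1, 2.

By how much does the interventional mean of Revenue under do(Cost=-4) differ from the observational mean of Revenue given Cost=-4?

-4.8

Every unit gets Cost=-4 under the intervention. Revenue values become -4, 0, -16, 4, -8; E[Revenue|do(Cost=-4)] = -4.8.
E[Revenue|Cost=-4] averages over only the 3 units with Cost=-4 (Demand = 1, 0, -1): Revenue = -4, 0, 4, mean 0.
Difference = -4.8 − 0 = -4.8.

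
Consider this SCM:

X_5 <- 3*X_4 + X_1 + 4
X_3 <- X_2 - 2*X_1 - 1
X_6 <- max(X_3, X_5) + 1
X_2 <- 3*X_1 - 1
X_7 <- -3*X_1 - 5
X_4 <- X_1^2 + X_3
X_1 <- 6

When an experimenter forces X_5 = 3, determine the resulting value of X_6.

The intervention breaks the incoming arrows to X_5: X_5 <- 3*X_4 + X_1 + 4 no longer applies, and X_5 = 3.
X_2 = 3*X_1 - 1  [with X_1=6]  = 17
X_3 = X_2 - 2*X_1 - 1  [with X_2=17, X_1=6]  = 4
X_6 = max(X_3, X_5) + 1  [with X_3=4, X_5=3]  = 5

5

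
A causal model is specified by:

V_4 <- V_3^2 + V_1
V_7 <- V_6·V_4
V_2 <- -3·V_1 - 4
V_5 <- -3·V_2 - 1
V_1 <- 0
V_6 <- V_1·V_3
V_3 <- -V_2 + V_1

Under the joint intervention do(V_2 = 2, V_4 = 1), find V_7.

Setting V_2 = 2, V_4 = 1 by intervention discards those variables' equations.
V_3 = -V_2 + V_1  [with V_2=2, V_1=0]  = -2
V_6 = V_1·V_3  [with V_1=0, V_3=-2]  = 0
V_7 = V_6·V_4  [with V_6=0, V_4=1]  = 0

0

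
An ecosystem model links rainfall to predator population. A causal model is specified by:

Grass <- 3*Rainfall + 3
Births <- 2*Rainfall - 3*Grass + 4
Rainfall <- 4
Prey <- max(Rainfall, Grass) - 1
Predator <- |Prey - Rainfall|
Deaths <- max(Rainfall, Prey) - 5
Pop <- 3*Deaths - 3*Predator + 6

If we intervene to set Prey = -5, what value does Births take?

-33

do(Prey=-5) replaces the equation Prey <- max(Rainfall, Grass) - 1 with the constant Prey = -5.
Births is not downstream of the intervention, so its value is determined by the original equations.
Grass = 3*Rainfall + 3  [with Rainfall=4]  = 15
Births = 2*Rainfall - 3*Grass + 4  [with Rainfall=4, Grass=15]  = -33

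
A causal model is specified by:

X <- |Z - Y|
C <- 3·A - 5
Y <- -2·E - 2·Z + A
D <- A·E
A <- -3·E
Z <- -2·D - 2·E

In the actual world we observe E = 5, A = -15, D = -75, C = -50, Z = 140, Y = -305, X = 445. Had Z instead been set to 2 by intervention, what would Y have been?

-29

The intervention breaks the incoming arrows to Z: Z <- -2·D - 2·E no longer applies, and Z = 2.
A = -3·E  [with E=5]  = -15
Y = -2·E - 2·Z + A  [with E=5, Z=2, A=-15]  = -29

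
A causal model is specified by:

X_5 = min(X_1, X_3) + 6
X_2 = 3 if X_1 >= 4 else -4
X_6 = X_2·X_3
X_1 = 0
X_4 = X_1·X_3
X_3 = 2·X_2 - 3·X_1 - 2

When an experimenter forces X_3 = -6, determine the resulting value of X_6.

24

The intervention breaks the incoming arrows to X_3: X_3 = 2·X_2 - 3·X_1 - 2 no longer applies, and X_3 = -6.
X_2 = 3 if X_1 >= 4 else -4  [with X_1=0]  = -4
X_6 = X_2·X_3  [with X_2=-4, X_3=-6]  = 24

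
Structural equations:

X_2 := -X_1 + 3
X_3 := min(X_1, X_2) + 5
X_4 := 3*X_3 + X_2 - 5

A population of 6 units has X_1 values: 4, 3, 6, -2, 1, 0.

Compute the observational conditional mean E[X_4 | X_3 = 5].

11.5

Observing X_3=5 restricts to units where X_3's equation naturally yields 5: X_1 ∈ {3, 0}. In that subpopulation X_4 = 10, 13, mean 11.5.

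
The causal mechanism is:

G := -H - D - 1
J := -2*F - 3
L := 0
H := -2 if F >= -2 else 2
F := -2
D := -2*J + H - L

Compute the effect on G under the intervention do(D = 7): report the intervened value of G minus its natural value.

The intervention breaks the incoming arrows to D: D := -2*J + H - L no longer applies, and D = 7.
H = -2 if F >= -2 else 2  [with F=-2]  = -2
G = -H - D - 1  [with H=-2, D=7]  = -6
Without intervention: H = -2 if F >= -2 else 2  [with F=-2]  = -2; J = -2*F - 3  [with F=-2]  = 1; D = -2*J + H - L  [with J=1, H=-2, L=0]  = -4; G = -H - D - 1  [with H=-2, D=-4]  = 5.
Change = -6 − 5 = -11.

-11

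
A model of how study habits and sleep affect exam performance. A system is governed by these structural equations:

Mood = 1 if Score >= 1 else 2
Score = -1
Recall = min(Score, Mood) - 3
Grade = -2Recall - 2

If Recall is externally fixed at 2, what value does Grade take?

-6

The intervention breaks the incoming arrows to Recall: Recall = min(Score, Mood) - 3 no longer applies, and Recall = 2.
Grade = -2Recall - 2  [with Recall=2]  = -6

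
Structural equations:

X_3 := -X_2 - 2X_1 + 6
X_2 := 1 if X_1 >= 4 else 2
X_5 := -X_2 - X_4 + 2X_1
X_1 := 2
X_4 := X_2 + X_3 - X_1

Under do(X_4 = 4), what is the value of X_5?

Intervening sets X_4 = 4 and removes its equation (X_4 := X_2 + X_3 - X_1).
X_2 = 1 if X_1 >= 4 else 2  [with X_1=2]  = 2
X_5 = -X_2 - X_4 + 2X_1  [with X_2=2, X_4=4, X_1=2]  = -2

-2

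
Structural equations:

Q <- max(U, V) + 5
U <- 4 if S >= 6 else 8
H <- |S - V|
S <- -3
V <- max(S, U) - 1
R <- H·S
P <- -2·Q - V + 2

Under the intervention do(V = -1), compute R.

The intervention breaks the incoming arrows to V: V <- max(S, U) - 1 no longer applies, and V = -1.
H = |S - V|  [with S=-3, V=-1]  = 2
R = H·S  [with H=2, S=-3]  = -6

-6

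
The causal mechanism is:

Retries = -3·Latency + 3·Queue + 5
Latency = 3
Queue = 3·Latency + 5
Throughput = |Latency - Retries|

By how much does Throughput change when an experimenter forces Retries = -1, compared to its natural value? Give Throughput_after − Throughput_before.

-31

The intervention breaks the incoming arrows to Retries: Retries = -3·Latency + 3·Queue + 5 no longer applies, and Retries = -1.
Throughput = |Latency - Retries|  [with Latency=3, Retries=-1]  = 4
Without intervention: Queue = 3·Latency + 5  [with Latency=3]  = 14; Retries = -3·Latency + 3·Queue + 5  [with Latency=3, Queue=14]  = 38; Throughput = |Latency - Retries|  [with Latency=3, Retries=38]  = 35.
Change = 4 − 35 = -31.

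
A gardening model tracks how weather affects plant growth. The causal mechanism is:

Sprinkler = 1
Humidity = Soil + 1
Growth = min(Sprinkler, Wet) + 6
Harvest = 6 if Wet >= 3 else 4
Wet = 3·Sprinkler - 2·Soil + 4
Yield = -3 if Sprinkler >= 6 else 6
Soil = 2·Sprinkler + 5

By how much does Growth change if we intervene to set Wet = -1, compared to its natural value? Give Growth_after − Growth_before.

The intervention breaks the incoming arrows to Wet: Wet = 3·Sprinkler - 2·Soil + 4 no longer applies, and Wet = -1.
Growth = min(Sprinkler, Wet) + 6  [with Sprinkler=1, Wet=-1]  = 5
Without intervention: Soil = 2·Sprinkler + 5  [with Sprinkler=1]  = 7; Wet = 3·Sprinkler - 2·Soil + 4  [with Sprinkler=1, Soil=7]  = -7; Growth = min(Sprinkler, Wet) + 6  [with Sprinkler=1, Wet=-7]  = -1.
Change = 5 − (-1) = 6.

6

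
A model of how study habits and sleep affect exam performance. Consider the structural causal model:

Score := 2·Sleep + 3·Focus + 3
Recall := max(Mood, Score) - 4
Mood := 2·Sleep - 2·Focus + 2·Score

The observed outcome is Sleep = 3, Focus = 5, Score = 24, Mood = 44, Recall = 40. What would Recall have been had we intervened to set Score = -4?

-8

do(Score=-4) replaces the equation Score := 2·Sleep + 3·Focus + 3 with the constant Score = -4.
Mood = 2·Sleep - 2·Focus + 2·Score  [with Sleep=3, Focus=5, Score=-4]  = -12
Recall = max(Mood, Score) - 4  [with Mood=-12, Score=-4]  = -8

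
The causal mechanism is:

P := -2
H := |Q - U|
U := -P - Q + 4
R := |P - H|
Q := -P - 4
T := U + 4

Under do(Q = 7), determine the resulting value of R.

do(Q=7) replaces the equation Q := -P - 4 with the constant Q = 7.
U = -P - Q + 4  [with P=-2, Q=7]  = -1
H = |Q - U|  [with Q=7, U=-1]  = 8
R = |P - H|  [with P=-2, H=8]  = 10

10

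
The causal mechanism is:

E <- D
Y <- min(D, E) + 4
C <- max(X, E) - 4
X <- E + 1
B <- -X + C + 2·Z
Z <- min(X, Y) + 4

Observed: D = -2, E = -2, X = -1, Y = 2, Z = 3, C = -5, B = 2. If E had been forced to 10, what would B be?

Under do(E=10), the mechanism E <- D is discarded; E is fixed at 10.
X = E + 1  [with E=10]  = 11
Y = min(D, E) + 4  [with D=-2, E=10]  = 2
Z = min(X, Y) + 4  [with X=11, Y=2]  = 6
C = max(X, E) - 4  [with X=11, E=10]  = 7
B = -X + C + 2·Z  [with X=11, C=7, Z=6]  = 8

8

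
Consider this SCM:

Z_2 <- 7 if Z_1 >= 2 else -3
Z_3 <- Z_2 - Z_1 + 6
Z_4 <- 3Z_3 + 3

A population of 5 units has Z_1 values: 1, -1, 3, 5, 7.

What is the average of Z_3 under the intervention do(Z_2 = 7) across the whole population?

10

do(Z_2=7) breaks Z_2's dependence on Z_1. With Z_2=7 fixed, Z_3 across the units is 12, 14, 10, 8, 6, mean 10.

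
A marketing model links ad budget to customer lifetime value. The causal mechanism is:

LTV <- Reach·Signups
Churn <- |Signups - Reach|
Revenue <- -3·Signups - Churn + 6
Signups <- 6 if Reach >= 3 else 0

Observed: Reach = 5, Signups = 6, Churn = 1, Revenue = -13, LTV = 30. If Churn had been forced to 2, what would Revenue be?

-14

The intervention breaks the incoming arrows to Churn: Churn <- |Signups - Reach| no longer applies, and Churn = 2.
Signups = 6 if Reach >= 3 else 0  [with Reach=5]  = 6
Revenue = -3·Signups - Churn + 6  [with Signups=6, Churn=2]  = -14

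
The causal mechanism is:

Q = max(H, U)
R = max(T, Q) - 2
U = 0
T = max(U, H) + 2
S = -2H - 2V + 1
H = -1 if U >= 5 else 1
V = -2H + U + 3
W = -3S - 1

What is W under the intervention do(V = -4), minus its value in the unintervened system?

-30

do(V=-4) replaces the equation V = -2H + U + 3 with the constant V = -4.
H = -1 if U >= 5 else 1  [with U=0]  = 1
S = -2H - 2V + 1  [with H=1, V=-4]  = 7
W = -3S - 1  [with S=7]  = -22
Without intervention: H = -1 if U >= 5 else 1  [with U=0]  = 1; V = -2H + U + 3  [with H=1, U=0]  = 1; S = -2H - 2V + 1  [with H=1, V=1]  = -3; W = -3S - 1  [with S=-3]  = 8.
Change = -22 − 8 = -30.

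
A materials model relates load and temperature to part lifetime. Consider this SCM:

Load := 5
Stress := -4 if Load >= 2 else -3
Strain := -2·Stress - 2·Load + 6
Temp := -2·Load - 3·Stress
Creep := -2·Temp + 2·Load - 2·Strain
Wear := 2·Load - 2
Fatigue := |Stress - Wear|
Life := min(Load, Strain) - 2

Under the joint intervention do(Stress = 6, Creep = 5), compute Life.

The joint intervention fixes Stress = 6, Creep = 5, removing each variable's own equation.
Strain = -2·Stress - 2·Load + 6  [with Stress=6, Load=5]  = -16
Life = min(Load, Strain) - 2  [with Load=5, Strain=-16]  = -18

-18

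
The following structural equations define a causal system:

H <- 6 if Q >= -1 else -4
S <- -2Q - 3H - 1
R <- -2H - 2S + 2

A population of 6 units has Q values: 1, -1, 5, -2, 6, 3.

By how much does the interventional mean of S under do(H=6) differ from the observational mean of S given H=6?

The intervention sets H=6 in all 6 units regardless of Q. Recomputing S per unit gives -21, -17, -29, -15, -31, -25; average -23.
Observing H=6 restricts to units where H's equation naturally yields 6: Q ∈ {1, -1, 5, 6, 3}. In that subpopulation S = -21, -17, -29, -31, -25, mean -24.6.
Difference = -23 − (-24.6) = 1.6.

1.6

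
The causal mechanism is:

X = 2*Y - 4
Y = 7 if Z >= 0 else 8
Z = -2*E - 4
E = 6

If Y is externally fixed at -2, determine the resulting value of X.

The intervention breaks the incoming arrows to Y: Y = 7 if Z >= 0 else 8 no longer applies, and Y = -2.
X = 2*Y - 4  [with Y=-2]  = -8

-8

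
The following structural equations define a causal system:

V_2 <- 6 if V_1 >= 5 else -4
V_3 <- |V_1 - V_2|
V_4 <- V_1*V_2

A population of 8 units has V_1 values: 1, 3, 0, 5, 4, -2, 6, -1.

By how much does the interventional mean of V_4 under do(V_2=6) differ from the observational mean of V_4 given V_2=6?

-21

Every unit gets V_2=6 under the intervention. V_4 values become 6, 18, 0, 30, 24, -12, 36, -6; E[V_4|do(V_2=6)] = 12.
Observing V_2=6 restricts to units where V_2's equation naturally yields 6: V_1 ∈ {5, 6}. In that subpopulation V_4 = 30, 36, mean 33.
Difference = 12 − 33 = -21.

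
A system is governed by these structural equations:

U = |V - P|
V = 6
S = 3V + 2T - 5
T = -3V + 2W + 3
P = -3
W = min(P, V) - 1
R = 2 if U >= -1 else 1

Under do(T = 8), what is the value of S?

The intervention breaks the incoming arrows to T: T = -3V + 2W + 3 no longer applies, and T = 8.
S = 3V + 2T - 5  [with V=6, T=8]  = 29

29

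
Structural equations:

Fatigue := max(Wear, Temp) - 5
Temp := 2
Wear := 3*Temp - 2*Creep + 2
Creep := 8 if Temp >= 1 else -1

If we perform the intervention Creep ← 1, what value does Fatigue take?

1

Under do(Creep=1), the mechanism Creep := 8 if Temp >= 1 else -1 is discarded; Creep is fixed at 1.
Wear = 3*Temp - 2*Creep + 2  [with Temp=2, Creep=1]  = 6
Fatigue = max(Wear, Temp) - 5  [with Wear=6, Temp=2]  = 1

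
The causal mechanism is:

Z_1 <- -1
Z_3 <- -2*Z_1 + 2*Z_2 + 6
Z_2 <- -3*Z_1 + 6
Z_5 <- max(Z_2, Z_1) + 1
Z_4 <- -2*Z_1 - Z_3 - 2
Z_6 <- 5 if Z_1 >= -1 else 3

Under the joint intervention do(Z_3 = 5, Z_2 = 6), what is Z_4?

The joint intervention fixes Z_3 = 5, Z_2 = 6, removing each variable's own equation.
Z_4 = -2*Z_1 - Z_3 - 2  [with Z_1=-1, Z_3=5]  = -5

-5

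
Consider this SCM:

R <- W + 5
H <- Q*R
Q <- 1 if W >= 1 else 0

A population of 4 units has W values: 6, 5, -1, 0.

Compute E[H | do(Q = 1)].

do(Q=1) breaks Q's dependence on W. With Q=1 fixed, H across the units is 11, 10, 4, 5, mean 7.5.

7.5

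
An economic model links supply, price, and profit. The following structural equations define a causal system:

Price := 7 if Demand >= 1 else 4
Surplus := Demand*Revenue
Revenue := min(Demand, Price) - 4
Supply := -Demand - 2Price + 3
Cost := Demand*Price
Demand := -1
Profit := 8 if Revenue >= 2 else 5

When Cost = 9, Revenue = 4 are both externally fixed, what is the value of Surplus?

-4

Under do(Cost = 9, Revenue = 4), each intervened variable's structural equation is replaced by its fixed value.
Surplus = Demand*Revenue  [with Demand=-1, Revenue=4]  = -4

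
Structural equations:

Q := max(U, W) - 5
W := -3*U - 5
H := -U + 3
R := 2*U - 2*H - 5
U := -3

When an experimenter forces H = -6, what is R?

1

The intervention breaks the incoming arrows to H: H := -U + 3 no longer applies, and H = -6.
R = 2*U - 2*H - 5  [with U=-3, H=-6]  = 1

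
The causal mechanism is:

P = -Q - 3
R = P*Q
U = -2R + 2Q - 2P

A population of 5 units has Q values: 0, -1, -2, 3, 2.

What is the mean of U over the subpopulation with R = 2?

-4

E[U|R=2] averages over only the 2 units with R=2 (Q = -1, -2): U = -2, -6, mean -4.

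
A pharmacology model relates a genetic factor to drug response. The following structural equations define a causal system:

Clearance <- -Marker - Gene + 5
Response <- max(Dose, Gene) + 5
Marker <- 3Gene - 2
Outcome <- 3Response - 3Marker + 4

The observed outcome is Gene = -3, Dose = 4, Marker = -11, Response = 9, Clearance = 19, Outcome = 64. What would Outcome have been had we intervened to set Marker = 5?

16

The intervention breaks the incoming arrows to Marker: Marker <- 3Gene - 2 no longer applies, and Marker = 5.
Response = max(Dose, Gene) + 5  [with Dose=4, Gene=-3]  = 9
Outcome = 3Response - 3Marker + 4  [with Response=9, Marker=5]  = 16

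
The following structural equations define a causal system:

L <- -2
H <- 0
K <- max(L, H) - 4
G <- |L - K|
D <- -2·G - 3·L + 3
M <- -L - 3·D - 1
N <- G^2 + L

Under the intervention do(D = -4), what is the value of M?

The intervention breaks the incoming arrows to D: D <- -2·G - 3·L + 3 no longer applies, and D = -4.
M = -L - 3·D - 1  [with L=-2, D=-4]  = 13

13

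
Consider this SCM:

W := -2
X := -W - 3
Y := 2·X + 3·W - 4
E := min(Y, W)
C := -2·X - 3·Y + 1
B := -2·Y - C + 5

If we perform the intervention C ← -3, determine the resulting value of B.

The intervention breaks the incoming arrows to C: C := -2·X - 3·Y + 1 no longer applies, and C = -3.
X = -W - 3  [with W=-2]  = -1
Y = 2·X + 3·W - 4  [with X=-1, W=-2]  = -12
B = -2·Y - C + 5  [with Y=-12, C=-3]  = 32

32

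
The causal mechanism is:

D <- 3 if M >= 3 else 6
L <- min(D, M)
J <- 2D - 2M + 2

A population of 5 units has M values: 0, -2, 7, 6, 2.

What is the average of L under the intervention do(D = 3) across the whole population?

Under do(D=3), D's equation is replaced by D=3 for every unit. Per-unit L: 0, -2, 3, 3, 2. Mean = 1.2.

1.2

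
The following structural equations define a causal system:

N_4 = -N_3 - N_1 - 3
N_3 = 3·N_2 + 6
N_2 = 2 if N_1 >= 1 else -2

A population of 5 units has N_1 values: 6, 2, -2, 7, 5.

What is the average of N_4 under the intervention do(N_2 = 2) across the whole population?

-18.6

do(N_2=2) breaks N_2's dependence on N_1. With N_2=2 fixed, N_4 across the units is -21, -17, -13, -22, -20, mean -18.6.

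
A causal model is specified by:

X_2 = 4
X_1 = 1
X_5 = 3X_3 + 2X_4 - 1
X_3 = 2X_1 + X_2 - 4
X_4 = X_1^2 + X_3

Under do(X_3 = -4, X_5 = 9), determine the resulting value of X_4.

-3

The joint intervention fixes X_3 = -4, X_5 = 9, removing each variable's own equation.
X_4 = X_1^2 + X_3  [with X_1=1, X_3=-4]  = -3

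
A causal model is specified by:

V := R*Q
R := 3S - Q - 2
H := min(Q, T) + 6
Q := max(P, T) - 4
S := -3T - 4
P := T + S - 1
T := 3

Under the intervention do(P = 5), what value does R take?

The intervention breaks the incoming arrows to P: P := T + S - 1 no longer applies, and P = 5.
S = -3T - 4  [with T=3]  = -13
Q = max(P, T) - 4  [with P=5, T=3]  = 1
R = 3S - Q - 2  [with S=-13, Q=1]  = -42

-42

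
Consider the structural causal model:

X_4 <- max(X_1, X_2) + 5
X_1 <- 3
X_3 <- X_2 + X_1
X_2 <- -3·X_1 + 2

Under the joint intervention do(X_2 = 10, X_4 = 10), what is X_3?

13

The joint intervention fixes X_2 = 10, X_4 = 10, removing each variable's own equation.
X_3 = X_2 + X_1  [with X_2=10, X_1=3]  = 13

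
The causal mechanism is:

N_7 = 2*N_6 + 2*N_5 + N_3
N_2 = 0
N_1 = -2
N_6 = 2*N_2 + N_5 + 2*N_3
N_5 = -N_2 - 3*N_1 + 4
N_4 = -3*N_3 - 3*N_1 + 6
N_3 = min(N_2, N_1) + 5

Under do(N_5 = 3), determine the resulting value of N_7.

Under do(N_5=3), the mechanism N_5 = -N_2 - 3*N_1 + 4 is discarded; N_5 is fixed at 3.
N_3 = min(N_2, N_1) + 5  [with N_2=0, N_1=-2]  = 3
N_6 = 2*N_2 + N_5 + 2*N_3  [with N_2=0, N_5=3, N_3=3]  = 9
N_7 = 2*N_6 + 2*N_5 + N_3  [with N_6=9, N_5=3, N_3=3]  = 27

27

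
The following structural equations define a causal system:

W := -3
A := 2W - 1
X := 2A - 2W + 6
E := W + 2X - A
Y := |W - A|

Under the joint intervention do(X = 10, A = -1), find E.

18

The joint intervention fixes X = 10, A = -1, removing each variable's own equation.
E = W + 2X - A  [with W=-3, X=10, A=-1]  = 18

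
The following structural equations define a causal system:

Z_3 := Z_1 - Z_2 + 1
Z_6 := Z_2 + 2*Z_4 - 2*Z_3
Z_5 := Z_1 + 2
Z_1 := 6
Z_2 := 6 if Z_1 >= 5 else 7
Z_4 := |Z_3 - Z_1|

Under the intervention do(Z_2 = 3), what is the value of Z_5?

do(Z_2=3) replaces the equation Z_2 := 6 if Z_1 >= 5 else 7 with the constant Z_2 = 3.
Since Z_5 is not a descendant of the intervened variable, it is unaffected.
Z_5 = Z_1 + 2  [with Z_1=6]  = 8

8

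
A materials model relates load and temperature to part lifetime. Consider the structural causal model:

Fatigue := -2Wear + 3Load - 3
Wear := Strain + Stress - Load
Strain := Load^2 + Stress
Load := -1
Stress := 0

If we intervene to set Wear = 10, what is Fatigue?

-26

Intervening sets Wear = 10 and removes its equation (Wear := Strain + Stress - Load).
Fatigue = -2Wear + 3Load - 3  [with Wear=10, Load=-1]  = -26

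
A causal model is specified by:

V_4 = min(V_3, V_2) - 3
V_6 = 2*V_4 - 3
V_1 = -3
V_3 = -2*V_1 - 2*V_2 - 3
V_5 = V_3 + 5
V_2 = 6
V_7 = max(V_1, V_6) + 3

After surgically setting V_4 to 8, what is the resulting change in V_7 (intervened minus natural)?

16

The intervention breaks the incoming arrows to V_4: V_4 = min(V_3, V_2) - 3 no longer applies, and V_4 = 8.
V_6 = 2*V_4 - 3  [with V_4=8]  = 13
V_7 = max(V_1, V_6) + 3  [with V_1=-3, V_6=13]  = 16
Without intervention: V_3 = -2*V_1 - 2*V_2 - 3  [with V_1=-3, V_2=6]  = -9; V_4 = min(V_3, V_2) - 3  [with V_3=-9, V_2=6]  = -12; V_6 = 2*V_4 - 3  [with V_4=-12]  = -27; V_7 = max(V_1, V_6) + 3  [with V_1=-3, V_6=-27]  = 0.
Change = 16 − 0 = 16.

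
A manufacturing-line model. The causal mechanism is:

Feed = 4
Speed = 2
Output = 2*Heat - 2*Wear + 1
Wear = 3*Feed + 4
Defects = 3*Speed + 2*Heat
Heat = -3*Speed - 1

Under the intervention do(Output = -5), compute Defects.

-8

do(Output=-5) replaces the equation Output = 2*Heat - 2*Wear + 1 with the constant Output = -5.
Since Defects is not a descendant of the intervened variable, it is unaffected.
Heat = -3*Speed - 1  [with Speed=2]  = -7
Defects = 3*Speed + 2*Heat  [with Speed=2, Heat=-7]  = -8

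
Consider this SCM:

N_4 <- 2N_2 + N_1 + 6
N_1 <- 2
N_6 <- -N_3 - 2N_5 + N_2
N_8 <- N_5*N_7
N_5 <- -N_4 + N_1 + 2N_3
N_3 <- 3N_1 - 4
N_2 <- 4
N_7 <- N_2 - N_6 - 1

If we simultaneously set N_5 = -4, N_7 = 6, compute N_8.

-24

Under do(N_5 = -4, N_7 = 6), each intervened variable's structural equation is replaced by its fixed value.
N_8 = N_5*N_7  [with N_5=-4, N_7=6]  = -24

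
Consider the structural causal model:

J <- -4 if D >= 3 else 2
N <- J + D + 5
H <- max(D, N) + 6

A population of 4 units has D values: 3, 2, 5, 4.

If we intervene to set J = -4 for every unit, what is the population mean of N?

4.5

do(J=-4) breaks J's dependence on D. With J=-4 fixed, N across the units is 4, 3, 6, 5, mean 4.5.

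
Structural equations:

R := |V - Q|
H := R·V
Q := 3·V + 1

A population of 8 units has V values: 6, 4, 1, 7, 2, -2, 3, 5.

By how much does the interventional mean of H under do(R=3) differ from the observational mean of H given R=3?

11.25

Under do(R=3), R's equation is replaced by R=3 for every unit. Per-unit H: 18, 12, 3, 21, 6, -6, 9, 15. Mean = 9.75.
E[H|R=3] averages over only the 2 units with R=3 (V = 1, -2): H = 3, -6, mean -1.5.
Difference = 9.75 − (-1.5) = 11.25.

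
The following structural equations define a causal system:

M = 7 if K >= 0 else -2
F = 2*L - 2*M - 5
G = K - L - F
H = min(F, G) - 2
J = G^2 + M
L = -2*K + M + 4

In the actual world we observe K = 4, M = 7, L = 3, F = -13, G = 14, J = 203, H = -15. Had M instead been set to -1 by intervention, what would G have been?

do(M=-1) replaces the equation M = 7 if K >= 0 else -2 with the constant M = -1.
L = -2*K + M + 4  [with K=4, M=-1]  = -5
F = 2*L - 2*M - 5  [with L=-5, M=-1]  = -13
G = K - L - F  [with K=4, L=-5, F=-13]  = 22

22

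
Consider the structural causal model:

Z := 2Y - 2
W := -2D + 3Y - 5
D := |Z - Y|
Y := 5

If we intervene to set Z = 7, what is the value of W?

6

Under do(Z=7), the mechanism Z := 2Y - 2 is discarded; Z is fixed at 7.
D = |Z - Y|  [with Z=7, Y=5]  = 2
W = -2D + 3Y - 5  [with D=2, Y=5]  = 6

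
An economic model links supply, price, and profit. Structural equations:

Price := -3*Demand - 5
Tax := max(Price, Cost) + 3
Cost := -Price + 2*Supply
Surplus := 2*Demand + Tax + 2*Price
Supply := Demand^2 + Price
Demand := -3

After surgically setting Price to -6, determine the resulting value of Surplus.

Under do(Price=-6), the mechanism Price := -3*Demand - 5 is discarded; Price is fixed at -6.
Supply = Demand^2 + Price  [with Demand=-3, Price=-6]  = 3
Cost = -Price + 2*Supply  [with Price=-6, Supply=3]  = 12
Tax = max(Price, Cost) + 3  [with Price=-6, Cost=12]  = 15
Surplus = 2*Demand + Tax + 2*Price  [with Demand=-3, Tax=15, Price=-6]  = -3

-3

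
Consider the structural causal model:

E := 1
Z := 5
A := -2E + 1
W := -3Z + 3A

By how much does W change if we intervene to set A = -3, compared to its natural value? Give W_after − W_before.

The intervention breaks the incoming arrows to A: A := -2E + 1 no longer applies, and A = -3.
W = -3Z + 3A  [with Z=5, A=-3]  = -24
Without intervention: A = -2E + 1  [with E=1]  = -1; W = -3Z + 3A  [with Z=5, A=-1]  = -18.
Change = -24 − (-18) = -6.

-6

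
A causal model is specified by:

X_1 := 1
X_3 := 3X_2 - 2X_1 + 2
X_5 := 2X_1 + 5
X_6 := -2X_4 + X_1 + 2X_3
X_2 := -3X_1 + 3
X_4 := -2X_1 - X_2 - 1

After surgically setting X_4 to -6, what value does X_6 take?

Under do(X_4=-6), the mechanism X_4 := -2X_1 - X_2 - 1 is discarded; X_4 is fixed at -6.
X_2 = -3X_1 + 3  [with X_1=1]  = 0
X_3 = 3X_2 - 2X_1 + 2  [with X_2=0, X_1=1]  = 0
X_6 = -2X_4 + X_1 + 2X_3  [with X_4=-6, X_1=1, X_3=0]  = 13

13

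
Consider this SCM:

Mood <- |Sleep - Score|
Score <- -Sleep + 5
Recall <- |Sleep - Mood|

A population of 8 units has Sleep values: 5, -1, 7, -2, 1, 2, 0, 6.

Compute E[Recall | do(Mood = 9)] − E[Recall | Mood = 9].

0.25

The intervention sets Mood=9 in all 8 units regardless of Sleep. Recomputing Recall per unit gives 4, 10, 2, 11, 8, 7, 9, 3; average 6.75.
Observing Mood=9 restricts to units where Mood's equation naturally yields 9: Sleep ∈ {7, -2}. In that subpopulation Recall = 2, 11, mean 6.5.
Difference = 6.75 − 6.5 = 0.25.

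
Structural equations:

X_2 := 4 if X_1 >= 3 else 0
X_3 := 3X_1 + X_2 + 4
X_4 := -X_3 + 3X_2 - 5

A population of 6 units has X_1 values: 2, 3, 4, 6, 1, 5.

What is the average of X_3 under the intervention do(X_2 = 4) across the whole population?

18.5

Every unit gets X_2=4 under the intervention. X_3 values become 14, 17, 20, 26, 11, 23; E[X_3|do(X_2=4)] = 18.5.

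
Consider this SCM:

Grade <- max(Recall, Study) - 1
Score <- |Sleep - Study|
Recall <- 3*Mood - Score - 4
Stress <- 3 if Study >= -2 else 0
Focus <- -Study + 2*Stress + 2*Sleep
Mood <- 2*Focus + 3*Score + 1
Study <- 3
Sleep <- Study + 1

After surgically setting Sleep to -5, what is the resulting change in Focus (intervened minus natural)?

-18

Under do(Sleep=-5), the mechanism Sleep <- Study + 1 is discarded; Sleep is fixed at -5.
Stress = 3 if Study >= -2 else 0  [with Study=3]  = 3
Focus = -Study + 2*Stress + 2*Sleep  [with Study=3, Stress=3, Sleep=-5]  = -7
Without intervention: Sleep = Study + 1  [with Study=3]  = 4; Stress = 3 if Study >= -2 else 0  [with Study=3]  = 3; Focus = -Study + 2*Stress + 2*Sleep  [with Study=3, Stress=3, Sleep=4]  = 11.
Change = -7 − 11 = -18.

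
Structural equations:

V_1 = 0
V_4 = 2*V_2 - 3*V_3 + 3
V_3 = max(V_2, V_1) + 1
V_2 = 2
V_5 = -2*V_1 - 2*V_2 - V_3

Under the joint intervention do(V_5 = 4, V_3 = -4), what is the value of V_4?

Under do(V_5 = 4, V_3 = -4), each intervened variable's structural equation is replaced by its fixed value.
V_4 = 2*V_2 - 3*V_3 + 3  [with V_2=2, V_3=-4]  = 19

19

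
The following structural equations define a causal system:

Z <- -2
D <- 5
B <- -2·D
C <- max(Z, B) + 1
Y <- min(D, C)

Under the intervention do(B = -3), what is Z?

Under do(B=-3), the mechanism B <- -2·D is discarded; B is fixed at -3.
Z is not downstream of the intervention, so its value is determined by the original equations.

-2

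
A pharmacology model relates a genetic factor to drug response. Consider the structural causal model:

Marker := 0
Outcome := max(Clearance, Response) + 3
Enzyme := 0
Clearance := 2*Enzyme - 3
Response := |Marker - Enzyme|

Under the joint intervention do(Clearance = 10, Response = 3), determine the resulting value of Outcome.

The joint intervention fixes Clearance = 10, Response = 3, removing each variable's own equation.
Outcome = max(Clearance, Response) + 3  [with Clearance=10, Response=3]  = 13

13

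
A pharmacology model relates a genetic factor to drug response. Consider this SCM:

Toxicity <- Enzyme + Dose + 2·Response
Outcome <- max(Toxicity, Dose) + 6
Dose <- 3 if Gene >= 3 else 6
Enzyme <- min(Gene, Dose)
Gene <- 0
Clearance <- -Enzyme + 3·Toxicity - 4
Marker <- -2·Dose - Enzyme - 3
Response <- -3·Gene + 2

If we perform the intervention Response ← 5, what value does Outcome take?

22

do(Response=5) replaces the equation Response <- -3·Gene + 2 with the constant Response = 5.
Dose = 3 if Gene >= 3 else 6  [with Gene=0]  = 6
Enzyme = min(Gene, Dose)  [with Gene=0, Dose=6]  = 0
Toxicity = Enzyme + Dose + 2·Response  [with Enzyme=0, Dose=6, Response=5]  = 16
Outcome = max(Toxicity, Dose) + 6  [with Toxicity=16, Dose=6]  = 22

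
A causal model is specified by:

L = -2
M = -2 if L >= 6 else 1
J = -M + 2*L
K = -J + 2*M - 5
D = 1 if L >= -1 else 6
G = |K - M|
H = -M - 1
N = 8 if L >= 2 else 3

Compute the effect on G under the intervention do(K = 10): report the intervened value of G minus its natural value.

8

Under do(K=10), the mechanism K = -J + 2*M - 5 is discarded; K is fixed at 10.
M = -2 if L >= 6 else 1  [with L=-2]  = 1
G = |K - M|  [with K=10, M=1]  = 9
Without intervention: M = -2 if L >= 6 else 1  [with L=-2]  = 1; J = -M + 2*L  [with M=1, L=-2]  = -5; K = -J + 2*M - 5  [with J=-5, M=1]  = 2; G = |K - M|  [with K=2, M=1]  = 1.
Change = 9 − 1 = 8.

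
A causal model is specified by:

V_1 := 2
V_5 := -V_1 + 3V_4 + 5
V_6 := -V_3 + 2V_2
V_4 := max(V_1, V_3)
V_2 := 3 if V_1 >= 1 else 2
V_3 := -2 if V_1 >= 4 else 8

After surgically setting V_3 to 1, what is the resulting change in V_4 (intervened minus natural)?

The intervention breaks the incoming arrows to V_3: V_3 := -2 if V_1 >= 4 else 8 no longer applies, and V_3 = 1.
V_4 = max(V_1, V_3)  [with V_1=2, V_3=1]  = 2
Without intervention: V_3 = -2 if V_1 >= 4 else 8  [with V_1=2]  = 8; V_4 = max(V_1, V_3)  [with V_1=2, V_3=8]  = 8.
Change = 2 − 8 = -6.

-6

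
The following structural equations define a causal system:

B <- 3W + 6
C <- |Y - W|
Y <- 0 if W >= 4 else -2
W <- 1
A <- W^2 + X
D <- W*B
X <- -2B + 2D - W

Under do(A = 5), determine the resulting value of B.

do(A=5) replaces the equation A <- W^2 + X with the constant A = 5.
B is not downstream of the intervention, so its value is determined by the original equations.
B = 3W + 6  [with W=1]  = 9

9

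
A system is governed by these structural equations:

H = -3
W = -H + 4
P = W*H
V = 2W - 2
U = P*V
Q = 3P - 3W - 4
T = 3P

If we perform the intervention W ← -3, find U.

-72

do(W=-3) replaces the equation W = -H + 4 with the constant W = -3.
P = W*H  [with W=-3, H=-3]  = 9
V = 2W - 2  [with W=-3]  = -8
U = P*V  [with P=9, V=-8]  = -72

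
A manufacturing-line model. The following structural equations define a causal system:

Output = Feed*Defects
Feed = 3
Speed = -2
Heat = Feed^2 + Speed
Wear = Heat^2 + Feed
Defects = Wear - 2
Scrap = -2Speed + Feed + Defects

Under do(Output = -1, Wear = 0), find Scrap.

5

Setting Output = -1, Wear = 0 by intervention discards those variables' equations.
Defects = Wear - 2  [with Wear=0]  = -2
Scrap = -2Speed + Feed + Defects  [with Speed=-2, Feed=3, Defects=-2]  = 5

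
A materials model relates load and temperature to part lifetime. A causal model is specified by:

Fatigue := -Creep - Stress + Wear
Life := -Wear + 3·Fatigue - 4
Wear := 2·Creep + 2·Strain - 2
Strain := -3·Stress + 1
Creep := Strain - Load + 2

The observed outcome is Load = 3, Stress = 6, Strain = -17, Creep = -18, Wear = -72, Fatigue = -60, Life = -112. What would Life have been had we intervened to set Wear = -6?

Under do(Wear=-6), the mechanism Wear := 2·Creep + 2·Strain - 2 is discarded; Wear is fixed at -6.
Strain = -3·Stress + 1  [with Stress=6]  = -17
Creep = Strain - Load + 2  [with Strain=-17, Load=3]  = -18
Fatigue = -Creep - Stress + Wear  [with Creep=-18, Stress=6, Wear=-6]  = 6
Life = -Wear + 3·Fatigue - 4  [with Wear=-6, Fatigue=6]  = 20

20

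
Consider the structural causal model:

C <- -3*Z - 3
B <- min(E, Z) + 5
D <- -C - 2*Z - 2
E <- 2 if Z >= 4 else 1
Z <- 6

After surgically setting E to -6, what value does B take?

-1

do(E=-6) replaces the equation E <- 2 if Z >= 4 else 1 with the constant E = -6.
B = min(E, Z) + 5  [with E=-6, Z=6]  = -1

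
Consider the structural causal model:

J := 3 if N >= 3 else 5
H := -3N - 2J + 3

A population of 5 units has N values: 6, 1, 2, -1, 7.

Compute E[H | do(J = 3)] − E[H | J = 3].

The intervention sets J=3 in all 5 units regardless of N. Recomputing H per unit gives -21, -6, -9, 0, -24; average -12.
Conditioning on J=3 selects the 2 unit(s) with N ∈ {6, 7}. Their H values: -21, -24. Mean = -22.5.
Difference = -12 − (-22.5) = 10.5.

10.5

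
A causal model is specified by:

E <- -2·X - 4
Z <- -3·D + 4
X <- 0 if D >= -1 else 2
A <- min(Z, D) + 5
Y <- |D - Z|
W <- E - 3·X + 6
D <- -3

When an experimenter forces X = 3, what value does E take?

The intervention breaks the incoming arrows to X: X <- 0 if D >= -1 else 2 no longer applies, and X = 3.
E = -2·X - 4  [with X=3]  = -10

-10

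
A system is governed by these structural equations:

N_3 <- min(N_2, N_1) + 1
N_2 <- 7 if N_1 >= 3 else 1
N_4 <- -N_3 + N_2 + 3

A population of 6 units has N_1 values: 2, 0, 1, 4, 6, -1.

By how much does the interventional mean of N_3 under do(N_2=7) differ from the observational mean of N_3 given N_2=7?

do(N_2=7) breaks N_2's dependence on N_1. With N_2=7 fixed, N_3 across the units is 3, 1, 2, 5, 7, 0, mean 3.
Conditioning on N_2=7 selects the 2 unit(s) with N_1 ∈ {4, 6}. Their N_3 values: 5, 7. Mean = 6.
Difference = 3 − 6 = -3.

-3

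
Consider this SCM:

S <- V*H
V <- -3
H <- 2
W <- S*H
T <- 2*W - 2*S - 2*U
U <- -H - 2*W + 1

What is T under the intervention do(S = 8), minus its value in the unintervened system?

The intervention breaks the incoming arrows to S: S <- V*H no longer applies, and S = 8.
W = S*H  [with S=8, H=2]  = 16
U = -H - 2*W + 1  [with H=2, W=16]  = -33
T = 2*W - 2*S - 2*U  [with W=16, S=8, U=-33]  = 82
Without intervention: S = V*H  [with V=-3, H=2]  = -6; W = S*H  [with S=-6, H=2]  = -12; U = -H - 2*W + 1  [with H=2, W=-12]  = 23; T = 2*W - 2*S - 2*U  [with W=-12, S=-6, U=23]  = -58.
Change = 82 − (-58) = 140.

140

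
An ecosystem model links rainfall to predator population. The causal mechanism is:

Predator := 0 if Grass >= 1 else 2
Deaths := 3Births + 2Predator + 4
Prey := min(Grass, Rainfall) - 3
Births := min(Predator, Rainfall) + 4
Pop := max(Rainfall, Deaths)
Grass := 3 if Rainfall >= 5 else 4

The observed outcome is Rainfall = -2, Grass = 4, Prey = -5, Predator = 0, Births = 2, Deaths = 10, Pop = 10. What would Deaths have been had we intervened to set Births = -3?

The intervention breaks the incoming arrows to Births: Births := min(Predator, Rainfall) + 4 no longer applies, and Births = -3.
Grass = 3 if Rainfall >= 5 else 4  [with Rainfall=-2]  = 4
Predator = 0 if Grass >= 1 else 2  [with Grass=4]  = 0
Deaths = 3Births + 2Predator + 4  [with Births=-3, Predator=0]  = -5

-5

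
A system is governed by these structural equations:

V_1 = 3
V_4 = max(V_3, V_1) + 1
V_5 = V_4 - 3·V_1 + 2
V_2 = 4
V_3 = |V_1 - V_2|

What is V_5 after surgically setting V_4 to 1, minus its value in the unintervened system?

-3

Intervening sets V_4 = 1 and removes its equation (V_4 = max(V_3, V_1) + 1).
V_5 = V_4 - 3·V_1 + 2  [with V_4=1, V_1=3]  = -6
Without intervention: V_3 = |V_1 - V_2|  [with V_1=3, V_2=4]  = 1; V_4 = max(V_3, V_1) + 1  [with V_3=1, V_1=3]  = 4; V_5 = V_4 - 3·V_1 + 2  [with V_4=4, V_1=3]  = -3.
Change = -6 − (-3) = -3.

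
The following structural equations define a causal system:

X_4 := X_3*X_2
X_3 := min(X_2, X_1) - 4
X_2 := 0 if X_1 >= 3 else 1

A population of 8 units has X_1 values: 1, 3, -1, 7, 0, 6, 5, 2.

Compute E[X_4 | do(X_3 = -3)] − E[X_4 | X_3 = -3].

1.5

Under do(X_3=-3), X_3's equation is replaced by X_3=-3 for every unit. Per-unit X_4: -3, 0, -3, 0, -3, 0, 0, -3. Mean = -1.5.
Observing X_3=-3 restricts to units where X_3's equation naturally yields -3: X_1 ∈ {1, 2}. In that subpopulation X_4 = -3, -3, mean -3.
Difference = -1.5 − (-3) = 1.5.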